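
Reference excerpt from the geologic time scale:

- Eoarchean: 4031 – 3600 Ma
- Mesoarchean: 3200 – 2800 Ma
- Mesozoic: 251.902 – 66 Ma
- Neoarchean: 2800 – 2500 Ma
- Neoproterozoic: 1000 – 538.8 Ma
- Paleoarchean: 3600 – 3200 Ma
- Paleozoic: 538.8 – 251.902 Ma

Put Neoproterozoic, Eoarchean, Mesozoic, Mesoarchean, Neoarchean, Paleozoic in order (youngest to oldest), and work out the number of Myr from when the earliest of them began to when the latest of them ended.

Mesozoic → Paleozoic → Neoproterozoic → Neoarchean → Mesoarchean → Eoarchean; total span 3965 Myr

Start ages (Ma): Eoarchean 4031, Mesoarchean 3200, Neoarchean 2800, Neoproterozoic 1000, Paleozoic 538.8, Mesozoic 251.902.
Ordered youngest to oldest: Mesozoic, Paleozoic, Neoproterozoic, Neoarchean, Mesoarchean, Eoarchean.
Span = 4031 − 66 = 3965 Myr.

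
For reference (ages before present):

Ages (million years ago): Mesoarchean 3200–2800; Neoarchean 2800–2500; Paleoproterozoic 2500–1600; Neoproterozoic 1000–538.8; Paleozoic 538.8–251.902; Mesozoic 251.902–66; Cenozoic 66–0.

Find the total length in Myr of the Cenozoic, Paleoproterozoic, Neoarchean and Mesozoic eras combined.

Duration is start − end for each: (66 − 0) + (2500 − 1600) + (2800 − 2500) + (251.902 − 66).
That is 66 + 900 + 300 + 185.902, which totals 1451.902 million years.

1451.902 million years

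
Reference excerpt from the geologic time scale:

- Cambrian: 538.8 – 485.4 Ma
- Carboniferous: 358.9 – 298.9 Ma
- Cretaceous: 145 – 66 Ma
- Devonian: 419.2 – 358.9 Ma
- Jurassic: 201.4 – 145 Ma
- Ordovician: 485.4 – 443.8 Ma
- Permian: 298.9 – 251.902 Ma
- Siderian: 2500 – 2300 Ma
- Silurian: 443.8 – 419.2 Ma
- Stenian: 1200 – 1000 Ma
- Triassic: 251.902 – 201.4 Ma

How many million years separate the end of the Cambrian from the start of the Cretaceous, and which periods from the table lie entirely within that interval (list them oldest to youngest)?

340.4 million years; Ordovician, Silurian, Devonian, Carboniferous, Permian, Triassic, Jurassic

End of Cambrian = 485.4 Ma; start of Cretaceous = 145 Ma.
Gap = 485.4 − 145 = 340.4 Myr.
Periods wholly inside 485.4–145 Ma: Ordovician (485.4–443.8), Silurian (443.8–419.2), Devonian (419.2–358.9), Carboniferous (358.9–298.9), Permian (298.9–251.902), Triassic (251.902–201.4), Jurassic (201.4–145).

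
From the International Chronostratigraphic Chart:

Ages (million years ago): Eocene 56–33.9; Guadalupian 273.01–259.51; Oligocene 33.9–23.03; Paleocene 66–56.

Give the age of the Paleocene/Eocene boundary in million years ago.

The Paleocene ends and the Eocene begins at 56 million years ago.

56 million years ago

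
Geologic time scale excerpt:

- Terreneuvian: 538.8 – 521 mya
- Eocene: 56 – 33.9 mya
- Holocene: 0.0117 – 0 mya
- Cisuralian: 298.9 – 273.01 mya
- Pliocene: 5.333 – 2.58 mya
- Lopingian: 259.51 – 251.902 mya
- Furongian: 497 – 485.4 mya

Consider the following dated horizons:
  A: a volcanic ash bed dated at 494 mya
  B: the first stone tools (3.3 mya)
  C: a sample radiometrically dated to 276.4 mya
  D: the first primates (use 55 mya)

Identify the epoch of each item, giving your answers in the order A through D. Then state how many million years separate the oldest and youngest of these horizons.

A — Furongian; B — Pliocene; C — Cisuralian; D — Eocene; span 490.7 million years

A: 494 Ma lies in 497–485.4 Ma, so Furongian.
B: 3.3 Ma lies in 5.333–2.58 Ma, so Pliocene.
C: 276.4 Ma lies in 298.9–273.01 Ma, so Cisuralian.
D: 55 Ma lies in 56–33.9 Ma, so Eocene.
Oldest = 494 Ma, youngest = 3.3 Ma → span 490.7 Myr.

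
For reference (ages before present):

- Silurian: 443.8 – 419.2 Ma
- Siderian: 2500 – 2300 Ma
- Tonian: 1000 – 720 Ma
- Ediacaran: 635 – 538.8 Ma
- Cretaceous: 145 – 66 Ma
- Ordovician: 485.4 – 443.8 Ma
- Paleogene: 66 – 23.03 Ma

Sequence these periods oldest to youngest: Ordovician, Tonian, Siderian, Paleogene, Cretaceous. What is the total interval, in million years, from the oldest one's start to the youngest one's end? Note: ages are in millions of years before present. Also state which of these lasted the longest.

From the excerpt: Ordovician 485.4–443.8; Tonian 1000–720; Siderian 2500–2300; Paleogene 66–23.03; Cretaceous 145–66 (Ma).
Larger Ma is earlier, so the oldest is Siderian and the youngest is Paleogene; oldest to youngest: Siderian, Tonian, Ordovician, Cretaceous, Paleogene.
Oldest start 2500 minus youngest end 23.03 gives 2476.97 Myr overall.
Individual lengths (start − end): Paleogene 42.97; Siderian 200; Tonian 280; Ordovician 41.6; Cretaceous 79. The largest is Tonian at 280 Myr.

Siderian → Tonian → Ordovician → Cretaceous → Paleogene; total span 2476.97 Myr; longest is Tonian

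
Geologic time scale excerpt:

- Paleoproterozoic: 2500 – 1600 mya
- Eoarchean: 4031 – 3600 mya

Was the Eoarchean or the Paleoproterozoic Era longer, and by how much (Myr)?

Eoarchean: 4031 − 3600 = 431 Myr.
Paleoproterozoic: 2500 − 1600 = 900 Myr.
Difference: 900 − 431 = 469 Myr, so the Paleoproterozoic was longer.

Paleoproterozoic, by 469 million years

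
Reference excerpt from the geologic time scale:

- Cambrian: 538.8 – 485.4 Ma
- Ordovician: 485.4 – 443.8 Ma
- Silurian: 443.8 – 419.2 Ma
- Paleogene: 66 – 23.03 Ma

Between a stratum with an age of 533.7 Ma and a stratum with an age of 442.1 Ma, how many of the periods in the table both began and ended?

1

The older date is 533.7 Ma and the younger is 442.1 Ma.
Periods with start < 533.7 and end > 442.1 Ma: Ordovician (485.4–443.8).
That is 1 complete period.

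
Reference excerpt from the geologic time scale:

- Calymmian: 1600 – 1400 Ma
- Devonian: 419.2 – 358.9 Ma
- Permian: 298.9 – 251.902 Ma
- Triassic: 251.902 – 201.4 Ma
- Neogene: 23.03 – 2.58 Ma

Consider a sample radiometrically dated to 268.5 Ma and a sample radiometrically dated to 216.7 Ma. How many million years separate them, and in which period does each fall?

Elapsed time: 268.5 − 216.7 = 51.8 Myr.
268.5 Ma lies within 298.9–251.902 Ma: Permian.
216.7 Ma lies within 251.902–201.4 Ma: Triassic.

51.8 million years apart; the first in the Permian, the second in the Triassic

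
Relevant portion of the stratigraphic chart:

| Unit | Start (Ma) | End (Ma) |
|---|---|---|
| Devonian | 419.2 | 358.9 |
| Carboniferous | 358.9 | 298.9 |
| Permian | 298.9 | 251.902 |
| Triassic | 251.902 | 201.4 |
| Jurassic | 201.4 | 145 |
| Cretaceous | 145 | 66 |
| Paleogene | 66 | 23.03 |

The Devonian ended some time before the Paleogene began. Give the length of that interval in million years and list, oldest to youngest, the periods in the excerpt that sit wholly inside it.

The Devonian closes at 358.9 Ma and the Paleogene opens at 66 Ma, so the interval is 358.9 − 66 = 292.9 Myr.
A period fits inside if it starts at or after 358.9 Ma and ends at or before 66 Ma; oldest first that gives Carboniferous, Permian, Triassic, Jurassic, Cretaceous.

292.9 million years; Carboniferous, Permian, Triassic, Jurassic, Cretaceous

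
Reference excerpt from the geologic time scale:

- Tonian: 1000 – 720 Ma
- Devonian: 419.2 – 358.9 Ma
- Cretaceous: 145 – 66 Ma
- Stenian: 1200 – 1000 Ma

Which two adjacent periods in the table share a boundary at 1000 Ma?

Stenian and Tonian

The Stenian ends at 1000 Ma and the Tonian begins at 1000 Ma, so they share that boundary.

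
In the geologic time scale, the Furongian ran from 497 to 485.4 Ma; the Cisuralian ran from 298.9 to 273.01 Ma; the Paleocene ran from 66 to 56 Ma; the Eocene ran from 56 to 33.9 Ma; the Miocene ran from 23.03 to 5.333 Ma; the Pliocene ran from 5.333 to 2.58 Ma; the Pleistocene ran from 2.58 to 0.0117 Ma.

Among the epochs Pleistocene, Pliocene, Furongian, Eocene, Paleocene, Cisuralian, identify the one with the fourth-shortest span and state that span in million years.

Furongian, 11.6 million years

Start − end for each: Pleistocene 2.58 − 0.0117 = 2.5683; Pliocene 5.333 − 2.58 = 2.753; Furongian 497 − 485.4 = 11.6; Eocene 56 − 33.9 = 22.1; Paleocene 66 − 56 = 10; Cisuralian 298.9 − 273.01 = 25.89.
Ranking these from shortest: Pleistocene < Pliocene < Paleocene < Furongian < Eocene < Cisuralian.
Position 4 in that ranking is Furongian, which lasted 11.6 Myr.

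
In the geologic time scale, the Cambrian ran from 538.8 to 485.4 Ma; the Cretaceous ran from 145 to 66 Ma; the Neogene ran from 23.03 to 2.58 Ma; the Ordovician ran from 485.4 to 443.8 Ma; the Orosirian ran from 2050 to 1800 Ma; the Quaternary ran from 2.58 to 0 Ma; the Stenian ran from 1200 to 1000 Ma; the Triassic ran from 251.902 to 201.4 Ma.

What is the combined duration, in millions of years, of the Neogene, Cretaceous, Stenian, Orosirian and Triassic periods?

599.952 million years

Each duration: Neogene = 20.45; Cretaceous = 79; Stenian = 200; Orosirian = 250; Triassic = 50.502.
Sum: 20.45 + 79 + 200 + 250 + 50.502 = 599.952 Myr.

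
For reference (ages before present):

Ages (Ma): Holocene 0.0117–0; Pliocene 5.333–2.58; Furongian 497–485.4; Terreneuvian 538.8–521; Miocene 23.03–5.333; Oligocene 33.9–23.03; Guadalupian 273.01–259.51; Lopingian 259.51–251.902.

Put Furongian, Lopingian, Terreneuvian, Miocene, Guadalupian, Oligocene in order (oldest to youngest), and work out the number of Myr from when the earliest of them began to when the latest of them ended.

From the excerpt: Furongian 497–485.4; Lopingian 259.51–251.902; Terreneuvian 538.8–521; Miocene 23.03–5.333; Guadalupian 273.01–259.51; Oligocene 33.9–23.03 (Ma).
Larger Ma is earlier, so the oldest is Terreneuvian and the youngest is Miocene; oldest to youngest: Terreneuvian, Furongian, Guadalupian, Lopingian, Oligocene, Miocene.
Oldest start 538.8 minus youngest end 5.333 gives 533.467 Myr overall.

Terreneuvian → Furongian → Guadalupian → Lopingian → Oligocene → Miocene; total span 533.467 Myr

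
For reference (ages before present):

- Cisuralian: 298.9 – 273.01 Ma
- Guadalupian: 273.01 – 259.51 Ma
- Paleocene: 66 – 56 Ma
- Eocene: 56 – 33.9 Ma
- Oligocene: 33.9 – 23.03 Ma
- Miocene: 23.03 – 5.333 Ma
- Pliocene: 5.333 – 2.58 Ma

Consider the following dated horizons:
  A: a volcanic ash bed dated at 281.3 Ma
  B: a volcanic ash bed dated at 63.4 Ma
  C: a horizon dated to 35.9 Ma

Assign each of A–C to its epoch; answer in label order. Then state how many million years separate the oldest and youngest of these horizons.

Match each age against the start–end ranges in the excerpt: A = 281.3 Ma → Cisuralian (298.9–273.01); B = 63.4 Ma → Paleocene (66–56); C = 35.9 Ma → Eocene (56–33.9).
The largest age is 281.3 Ma and the smallest is 35.9 Ma; their difference is 245.4 Myr.

A — Cisuralian; B — Paleocene; C — Eocene; span 245.4 million years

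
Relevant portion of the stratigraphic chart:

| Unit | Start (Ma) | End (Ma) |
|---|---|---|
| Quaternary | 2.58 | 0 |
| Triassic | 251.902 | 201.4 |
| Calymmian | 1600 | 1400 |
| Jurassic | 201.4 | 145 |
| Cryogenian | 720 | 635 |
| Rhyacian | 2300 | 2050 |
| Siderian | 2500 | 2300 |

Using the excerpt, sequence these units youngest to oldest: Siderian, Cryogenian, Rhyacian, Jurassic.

Jurassic, Cryogenian, Rhyacian, Siderian

Sorting by start age (ascending Ma, since larger Ma = older): Jurassic began 201.4, Cryogenian began 720, Rhyacian began 2300, Siderian began 2500.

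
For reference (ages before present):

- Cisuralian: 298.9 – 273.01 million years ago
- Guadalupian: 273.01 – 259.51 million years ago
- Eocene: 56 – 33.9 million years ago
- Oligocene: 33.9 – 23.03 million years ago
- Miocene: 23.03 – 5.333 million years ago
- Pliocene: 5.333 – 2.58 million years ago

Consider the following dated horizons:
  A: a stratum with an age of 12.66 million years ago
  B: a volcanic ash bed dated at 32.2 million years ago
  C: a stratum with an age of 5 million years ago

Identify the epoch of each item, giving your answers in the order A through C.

Match each age against the start–end ranges in the excerpt: A = 12.66 Ma → Miocene (23.03–5.333); B = 32.2 Ma → Oligocene (33.9–23.03); C = 5 Ma → Pliocene (5.333–2.58).

A — Miocene; B — Oligocene; C — Pliocene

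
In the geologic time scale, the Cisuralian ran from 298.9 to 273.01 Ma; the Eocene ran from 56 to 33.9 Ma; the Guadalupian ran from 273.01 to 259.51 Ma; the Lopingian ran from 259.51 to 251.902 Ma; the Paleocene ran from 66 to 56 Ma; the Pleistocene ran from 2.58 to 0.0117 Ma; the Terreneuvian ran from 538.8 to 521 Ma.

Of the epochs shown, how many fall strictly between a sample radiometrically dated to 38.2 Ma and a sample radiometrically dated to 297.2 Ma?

3

The older date is 297.2 Ma and the younger is 38.2 Ma.
Epochs with start < 297.2 and end > 38.2 Ma: Guadalupian (273.01–259.51), Lopingian (259.51–251.902), Paleocene (66–56).
That is 3 complete epochs.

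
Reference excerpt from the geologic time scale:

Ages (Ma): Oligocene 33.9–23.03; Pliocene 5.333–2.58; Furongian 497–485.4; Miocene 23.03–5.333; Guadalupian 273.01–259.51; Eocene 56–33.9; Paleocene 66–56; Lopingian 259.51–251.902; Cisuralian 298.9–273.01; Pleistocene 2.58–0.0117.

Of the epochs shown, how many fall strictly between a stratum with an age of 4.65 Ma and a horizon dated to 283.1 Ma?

The older date is 283.1 Ma and the younger is 4.65 Ma.
Epochs with start < 283.1 and end > 4.65 Ma: Guadalupian (273.01–259.51), Lopingian (259.51–251.902), Paleocene (66–56), Eocene (56–33.9), Oligocene (33.9–23.03), Miocene (23.03–5.333).
That is 6 complete epochs.

6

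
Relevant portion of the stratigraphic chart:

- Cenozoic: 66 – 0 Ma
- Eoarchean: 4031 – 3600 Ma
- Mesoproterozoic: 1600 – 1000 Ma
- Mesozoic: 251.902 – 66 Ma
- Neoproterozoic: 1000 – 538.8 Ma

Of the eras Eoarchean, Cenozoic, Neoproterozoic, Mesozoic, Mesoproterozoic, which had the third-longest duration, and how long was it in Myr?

Eoarchean, 431 million years

Durations: Eoarchean 431; Cenozoic 66; Neoproterozoic 461.2; Mesozoic 185.902; Mesoproterozoic 600 Myr.
Sorted longest-first: Mesoproterozoic (600), Neoproterozoic (461.2), Eoarchean (431), Mesozoic (185.902), Cenozoic (66).
The third longest is Eoarchean at 431 Myr.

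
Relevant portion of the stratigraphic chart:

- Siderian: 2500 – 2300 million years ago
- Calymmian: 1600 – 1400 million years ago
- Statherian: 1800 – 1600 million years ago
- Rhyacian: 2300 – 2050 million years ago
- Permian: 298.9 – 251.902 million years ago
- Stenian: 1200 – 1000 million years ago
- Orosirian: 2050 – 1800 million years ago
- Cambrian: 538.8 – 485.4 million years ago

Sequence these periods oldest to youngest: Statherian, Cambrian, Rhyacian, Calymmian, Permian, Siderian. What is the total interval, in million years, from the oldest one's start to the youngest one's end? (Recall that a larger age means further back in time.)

Start ages (Ma): Siderian 2500, Rhyacian 2300, Statherian 1800, Calymmian 1600, Cambrian 538.8, Permian 298.9.
Ordered oldest to youngest: Siderian, Rhyacian, Statherian, Calymmian, Cambrian, Permian.
Span = 2500 − 251.902 = 2248.098 Myr.

Siderian, Rhyacian, Statherian, Calymmian, Cambrian, Permian; total span 2248.098 Myr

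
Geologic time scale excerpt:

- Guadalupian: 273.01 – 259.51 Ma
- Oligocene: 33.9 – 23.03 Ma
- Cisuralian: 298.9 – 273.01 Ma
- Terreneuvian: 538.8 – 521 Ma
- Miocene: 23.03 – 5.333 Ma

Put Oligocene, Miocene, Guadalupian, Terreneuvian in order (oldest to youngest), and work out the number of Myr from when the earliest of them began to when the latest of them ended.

Terreneuvian, Guadalupian, Oligocene, Miocene; total span 533.467 Myr

From the excerpt: Oligocene 33.9–23.03; Miocene 23.03–5.333; Guadalupian 273.01–259.51; Terreneuvian 538.8–521 (Ma).
Larger Ma is earlier, so the oldest is Terreneuvian and the youngest is Miocene; oldest to youngest: Terreneuvian, Guadalupian, Oligocene, Miocene.
Oldest start 538.8 minus youngest end 5.333 gives 533.467 Myr overall.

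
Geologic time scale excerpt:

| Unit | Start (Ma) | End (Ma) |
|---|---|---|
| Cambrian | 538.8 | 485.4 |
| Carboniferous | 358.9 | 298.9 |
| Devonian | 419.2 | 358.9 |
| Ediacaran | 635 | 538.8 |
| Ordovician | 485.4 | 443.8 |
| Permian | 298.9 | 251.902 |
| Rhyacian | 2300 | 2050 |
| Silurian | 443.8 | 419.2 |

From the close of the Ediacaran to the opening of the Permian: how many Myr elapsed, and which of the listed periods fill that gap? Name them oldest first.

End of Ediacaran = 538.8 Ma; start of Permian = 298.9 Ma.
Gap = 538.8 − 298.9 = 239.9 Myr.
Periods wholly inside 538.8–298.9 Ma: Cambrian (538.8–485.4), Ordovician (485.4–443.8), Silurian (443.8–419.2), Devonian (419.2–358.9), Carboniferous (358.9–298.9).

239.9 million years; Cambrian, Ordovician, Silurian, Devonian, Carboniferous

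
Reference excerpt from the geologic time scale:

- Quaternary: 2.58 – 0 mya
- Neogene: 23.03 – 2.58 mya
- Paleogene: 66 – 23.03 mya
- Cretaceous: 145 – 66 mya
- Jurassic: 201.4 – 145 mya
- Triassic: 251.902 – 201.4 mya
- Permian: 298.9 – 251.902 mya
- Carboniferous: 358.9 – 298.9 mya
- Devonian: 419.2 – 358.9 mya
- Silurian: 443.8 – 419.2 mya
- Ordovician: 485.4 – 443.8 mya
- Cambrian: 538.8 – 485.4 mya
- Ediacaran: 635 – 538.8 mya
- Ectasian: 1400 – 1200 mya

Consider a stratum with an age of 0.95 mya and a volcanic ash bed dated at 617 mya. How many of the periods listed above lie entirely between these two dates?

11

617 Ma sits inside the Ediacaran (635–538.8) and 0.95 Ma inside the Quaternary (2.58–0); neither of those is wholly between the two dates.
The listed periods lying completely between them are Cambrian, Ordovician, Silurian, Devonian, Carboniferous, Permian, Triassic, Jurassic, Cretaceous, Paleogene, Neogene — 11 in all.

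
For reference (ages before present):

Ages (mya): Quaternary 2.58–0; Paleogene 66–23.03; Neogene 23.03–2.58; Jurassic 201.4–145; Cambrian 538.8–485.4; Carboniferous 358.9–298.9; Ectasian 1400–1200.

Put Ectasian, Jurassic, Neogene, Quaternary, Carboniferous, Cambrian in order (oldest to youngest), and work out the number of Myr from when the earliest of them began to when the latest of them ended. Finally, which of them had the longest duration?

From the excerpt: Ectasian 1400–1200; Jurassic 201.4–145; Neogene 23.03–2.58; Quaternary 2.58–0; Carboniferous 358.9–298.9; Cambrian 538.8–485.4 (Ma).
Larger Ma is earlier, so the oldest is Ectasian and the youngest is Quaternary; oldest to youngest: Ectasian, Cambrian, Carboniferous, Jurassic, Neogene, Quaternary.
Oldest start 1400 minus youngest end 0 gives 1400 Myr overall.
Individual lengths (start − end): Carboniferous 60; Quaternary 2.58; Cambrian 53.4; Neogene 20.45; Jurassic 56.4; Ectasian 200. The largest is Ectasian at 200 Myr.

Ectasian → Cambrian → Carboniferous → Jurassic → Neogene → Quaternary; total span 1400 Myr; longest is Ectasian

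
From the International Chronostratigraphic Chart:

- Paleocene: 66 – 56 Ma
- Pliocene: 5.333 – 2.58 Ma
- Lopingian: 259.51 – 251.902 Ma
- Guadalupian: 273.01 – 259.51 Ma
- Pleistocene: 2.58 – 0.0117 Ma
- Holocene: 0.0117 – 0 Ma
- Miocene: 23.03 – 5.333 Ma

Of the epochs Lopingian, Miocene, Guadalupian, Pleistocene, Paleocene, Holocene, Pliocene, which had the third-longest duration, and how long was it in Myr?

Paleocene, 10 million years

Start − end for each: Lopingian 259.51 − 251.902 = 7.608; Miocene 23.03 − 5.333 = 17.697; Guadalupian 273.01 − 259.51 = 13.5; Pleistocene 2.58 − 0.0117 = 2.5683; Paleocene 66 − 56 = 10; Holocene 0.0117 − 0 = 0.0117; Pliocene 5.333 − 2.58 = 2.753.
Ranking these from longest: Miocene > Guadalupian > Paleocene > Lopingian > Pliocene > Pleistocene > Holocene.
Position 3 in that ranking is Paleocene, which lasted 10 Myr.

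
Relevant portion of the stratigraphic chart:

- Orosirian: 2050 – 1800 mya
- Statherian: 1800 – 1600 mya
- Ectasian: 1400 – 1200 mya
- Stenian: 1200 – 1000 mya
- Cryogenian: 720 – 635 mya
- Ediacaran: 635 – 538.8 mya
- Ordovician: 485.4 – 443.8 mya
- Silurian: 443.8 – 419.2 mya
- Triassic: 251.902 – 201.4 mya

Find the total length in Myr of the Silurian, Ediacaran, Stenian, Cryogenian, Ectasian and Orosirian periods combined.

Each duration: Silurian = 24.6; Ediacaran = 96.2; Stenian = 200; Cryogenian = 85; Ectasian = 200; Orosirian = 250.
Sum: 24.6 + 96.2 + 200 + 85 + 200 + 250 = 855.8 Myr.

855.8 million years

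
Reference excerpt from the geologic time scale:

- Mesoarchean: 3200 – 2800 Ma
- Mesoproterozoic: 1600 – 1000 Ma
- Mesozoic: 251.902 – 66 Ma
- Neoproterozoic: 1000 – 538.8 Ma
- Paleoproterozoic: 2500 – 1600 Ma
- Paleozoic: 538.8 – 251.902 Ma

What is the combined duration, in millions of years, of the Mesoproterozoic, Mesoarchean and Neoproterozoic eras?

Each duration: Mesoproterozoic = 600; Mesoarchean = 400; Neoproterozoic = 461.2.
Sum: 600 + 400 + 461.2 = 1461.2 Myr.

1461.2 million years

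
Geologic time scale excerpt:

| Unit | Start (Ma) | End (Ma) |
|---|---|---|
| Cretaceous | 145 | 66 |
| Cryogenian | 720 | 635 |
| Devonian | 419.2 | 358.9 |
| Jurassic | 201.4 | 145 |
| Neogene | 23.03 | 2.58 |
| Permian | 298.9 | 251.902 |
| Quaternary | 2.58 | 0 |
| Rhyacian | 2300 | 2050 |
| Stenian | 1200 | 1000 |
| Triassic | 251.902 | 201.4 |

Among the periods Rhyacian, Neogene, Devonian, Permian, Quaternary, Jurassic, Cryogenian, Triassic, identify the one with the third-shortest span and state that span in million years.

Permian, 46.998 million years

Start − end for each: Rhyacian 2300 − 2050 = 250; Neogene 23.03 − 2.58 = 20.45; Devonian 419.2 − 358.9 = 60.3; Permian 298.9 − 251.902 = 46.998; Quaternary 2.58 − 0 = 2.58; Jurassic 201.4 − 145 = 56.4; Cryogenian 720 − 635 = 85; Triassic 251.902 − 201.4 = 50.502.
Ranking these from shortest: Quaternary < Neogene < Permian < Triassic < Jurassic < Devonian < Cryogenian < Rhyacian.
Position 3 in that ranking is Permian, which lasted 46.998 Myr.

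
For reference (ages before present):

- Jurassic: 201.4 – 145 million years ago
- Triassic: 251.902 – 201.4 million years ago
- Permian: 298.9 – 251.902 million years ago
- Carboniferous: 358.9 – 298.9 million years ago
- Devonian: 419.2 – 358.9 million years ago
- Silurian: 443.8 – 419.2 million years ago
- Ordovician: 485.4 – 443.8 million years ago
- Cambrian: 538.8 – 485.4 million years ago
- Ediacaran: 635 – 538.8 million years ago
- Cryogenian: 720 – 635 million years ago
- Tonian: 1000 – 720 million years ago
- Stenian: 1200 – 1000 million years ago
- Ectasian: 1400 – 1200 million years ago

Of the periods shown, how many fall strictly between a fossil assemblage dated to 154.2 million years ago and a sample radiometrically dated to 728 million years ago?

9

728 Ma sits inside the Tonian (1000–720) and 154.2 Ma inside the Jurassic (201.4–145); neither of those is wholly between the two dates.
The listed periods lying completely between them are Cryogenian, Ediacaran, Cambrian, Ordovician, Silurian, Devonian, Carboniferous, Permian, Triassic — 9 in all.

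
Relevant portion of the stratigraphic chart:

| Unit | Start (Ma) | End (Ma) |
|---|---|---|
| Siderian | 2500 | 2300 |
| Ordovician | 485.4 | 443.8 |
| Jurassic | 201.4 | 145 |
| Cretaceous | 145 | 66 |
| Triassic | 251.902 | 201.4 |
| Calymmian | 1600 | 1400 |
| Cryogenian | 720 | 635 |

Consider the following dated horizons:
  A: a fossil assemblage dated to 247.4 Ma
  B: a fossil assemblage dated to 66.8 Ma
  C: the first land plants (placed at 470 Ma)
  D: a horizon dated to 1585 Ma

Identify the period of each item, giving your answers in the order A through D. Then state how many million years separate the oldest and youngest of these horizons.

Match each age against the start–end ranges in the excerpt: A = 247.4 Ma → Triassic (251.902–201.4); B = 66.8 Ma → Cretaceous (145–66); C = 470 Ma → Ordovician (485.4–443.8); D = 1585 Ma → Calymmian (1600–1400).
The largest age is 1585 Ma and the smallest is 66.8 Ma; their difference is 1518.2 Myr.

A — Triassic; B — Cretaceous; C — Ordovician; D — Calymmian; span 1518.2 million years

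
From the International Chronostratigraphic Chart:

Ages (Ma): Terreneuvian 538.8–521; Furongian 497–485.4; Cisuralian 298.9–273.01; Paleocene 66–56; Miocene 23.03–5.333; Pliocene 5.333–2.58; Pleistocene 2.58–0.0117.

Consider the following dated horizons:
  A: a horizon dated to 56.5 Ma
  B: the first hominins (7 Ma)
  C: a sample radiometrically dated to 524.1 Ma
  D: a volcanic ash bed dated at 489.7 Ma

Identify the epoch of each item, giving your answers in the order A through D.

A: 56.5 Ma lies in 66–56 Ma, so Paleocene.
B: 7 Ma lies in 23.03–5.333 Ma, so Miocene.
C: 524.1 Ma lies in 538.8–521 Ma, so Terreneuvian.
D: 489.7 Ma lies in 497–485.4 Ma, so Furongian.

A — Paleocene; B — Miocene; C — Terreneuvian; D — Furongian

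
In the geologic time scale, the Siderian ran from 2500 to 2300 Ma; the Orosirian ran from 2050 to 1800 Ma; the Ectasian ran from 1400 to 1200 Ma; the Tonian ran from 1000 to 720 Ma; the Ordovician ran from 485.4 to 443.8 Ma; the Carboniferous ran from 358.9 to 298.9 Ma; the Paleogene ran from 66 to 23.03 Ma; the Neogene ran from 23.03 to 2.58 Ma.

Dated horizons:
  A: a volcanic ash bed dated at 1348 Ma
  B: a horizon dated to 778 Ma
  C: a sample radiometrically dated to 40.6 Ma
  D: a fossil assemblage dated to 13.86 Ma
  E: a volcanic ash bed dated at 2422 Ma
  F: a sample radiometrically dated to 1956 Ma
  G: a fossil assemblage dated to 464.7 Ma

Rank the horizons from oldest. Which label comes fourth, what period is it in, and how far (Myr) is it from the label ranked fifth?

B, in the Tonian; 313.3 million years to G

Sorted oldest-first by Ma: E (2422), F (1956), A (1348), B (778), G (464.7), C (40.6), D (13.86).
The fourth oldest is B at 778 Ma, which lies in 1000–720 Ma: the Tonian.
The fifth oldest is G at 464.7 Ma; separation = |778 − 464.7| = 313.3 Myr.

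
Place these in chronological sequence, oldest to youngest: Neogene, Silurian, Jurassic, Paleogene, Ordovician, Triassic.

Group by era (each group listed oldest first) — Paleozoic: Ordovician, Silurian; Mesozoic: Triassic, Jurassic; Cenozoic: Paleogene, Neogene. The eras run Paleozoic → Mesozoic → Cenozoic. Concatenating the groups in that era order gives oldest to youngest directly.

Ordovician, Silurian, Triassic, Jurassic, Paleogene, Neogene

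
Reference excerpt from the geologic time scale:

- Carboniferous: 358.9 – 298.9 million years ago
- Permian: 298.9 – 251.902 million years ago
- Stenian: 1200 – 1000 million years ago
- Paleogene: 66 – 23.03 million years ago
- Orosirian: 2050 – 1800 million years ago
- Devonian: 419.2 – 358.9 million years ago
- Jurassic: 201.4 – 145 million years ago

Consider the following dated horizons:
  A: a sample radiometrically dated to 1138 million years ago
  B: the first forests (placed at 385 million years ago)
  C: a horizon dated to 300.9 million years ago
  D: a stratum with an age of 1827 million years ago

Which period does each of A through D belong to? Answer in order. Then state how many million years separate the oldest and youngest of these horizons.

A — Stenian; B — Devonian; C — Carboniferous; D — Orosirian; span 1526.1 million years

Match each age against the start–end ranges in the excerpt: A = 1138 Ma → Stenian (1200–1000); B = 385 Ma → Devonian (419.2–358.9); C = 300.9 Ma → Carboniferous (358.9–298.9); D = 1827 Ma → Orosirian (2050–1800).
The largest age is 1827 Ma and the smallest is 300.9 Ma; their difference is 1526.1 Myr.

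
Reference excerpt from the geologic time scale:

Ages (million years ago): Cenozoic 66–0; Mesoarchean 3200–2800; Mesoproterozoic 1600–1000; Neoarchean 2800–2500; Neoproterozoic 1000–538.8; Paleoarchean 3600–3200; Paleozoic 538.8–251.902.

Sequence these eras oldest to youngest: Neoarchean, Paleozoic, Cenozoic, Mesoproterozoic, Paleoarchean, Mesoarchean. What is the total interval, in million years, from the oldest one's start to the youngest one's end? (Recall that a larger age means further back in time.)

From the excerpt: Neoarchean 2800–2500; Paleozoic 538.8–251.902; Cenozoic 66–0; Mesoproterozoic 1600–1000; Paleoarchean 3600–3200; Mesoarchean 3200–2800 (Ma).
Larger Ma is earlier, so the oldest is Paleoarchean and the youngest is Cenozoic; oldest to youngest: Paleoarchean, Mesoarchean, Neoarchean, Mesoproterozoic, Paleozoic, Cenozoic.
Oldest start 3600 minus youngest end 0 gives 3600 Myr overall.

Paleoarchean → Mesoarchean → Neoarchean → Mesoproterozoic → Paleozoic → Cenozoic; total span 3600 Myr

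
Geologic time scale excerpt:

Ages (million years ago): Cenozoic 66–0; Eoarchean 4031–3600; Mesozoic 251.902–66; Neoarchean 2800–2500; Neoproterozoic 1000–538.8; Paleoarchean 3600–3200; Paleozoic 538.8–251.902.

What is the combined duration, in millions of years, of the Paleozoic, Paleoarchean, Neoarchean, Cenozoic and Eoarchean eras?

1483.898 million years

Each duration: Paleozoic = 286.898; Paleoarchean = 400; Neoarchean = 300; Cenozoic = 66; Eoarchean = 431.
Sum: 286.898 + 400 + 300 + 66 + 431 = 1483.898 Myr.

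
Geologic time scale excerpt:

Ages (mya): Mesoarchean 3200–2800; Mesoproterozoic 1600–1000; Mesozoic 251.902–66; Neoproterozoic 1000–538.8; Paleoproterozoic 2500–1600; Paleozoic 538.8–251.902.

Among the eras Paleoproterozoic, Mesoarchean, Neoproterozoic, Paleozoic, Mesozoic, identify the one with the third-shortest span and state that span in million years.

Mesoarchean, 400 million years

Start − end for each: Paleoproterozoic 2500 − 1600 = 900; Mesoarchean 3200 − 2800 = 400; Neoproterozoic 1000 − 538.8 = 461.2; Paleozoic 538.8 − 251.902 = 286.898; Mesozoic 251.902 − 66 = 185.902.
Ranking these from shortest: Mesozoic < Paleozoic < Mesoarchean < Neoproterozoic < Paleoproterozoic.
Position 3 in that ranking is Mesoarchean, which lasted 400 Myr.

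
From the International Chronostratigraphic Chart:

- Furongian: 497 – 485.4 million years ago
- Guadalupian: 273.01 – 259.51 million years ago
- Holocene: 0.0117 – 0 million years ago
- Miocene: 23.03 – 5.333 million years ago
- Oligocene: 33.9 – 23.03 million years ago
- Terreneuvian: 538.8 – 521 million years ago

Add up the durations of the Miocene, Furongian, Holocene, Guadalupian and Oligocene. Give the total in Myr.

Duration is start − end for each: (23.03 − 5.333) + (497 − 485.4) + (0.0117 − 0) + (273.01 − 259.51) + (33.9 − 23.03).
That is 17.697 + 11.6 + 0.0117 + 13.5 + 10.87, which totals 53.6787 million years.

53.6787 million years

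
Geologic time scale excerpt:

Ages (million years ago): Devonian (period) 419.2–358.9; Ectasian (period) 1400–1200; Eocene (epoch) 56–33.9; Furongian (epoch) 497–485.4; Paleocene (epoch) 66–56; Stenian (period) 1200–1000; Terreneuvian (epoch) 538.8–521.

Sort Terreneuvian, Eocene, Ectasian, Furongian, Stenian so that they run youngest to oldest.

Read off each span (Ma): Terreneuvian 538.8–521; Eocene 56–33.9; Ectasian 1400–1200; Furongian 497–485.4; Stenian 1200–1000.
Larger Ma is older, so oldest→youngest is Ectasian, Stenian, Terreneuvian, Furongian, Eocene; reverse it for youngest→oldest.

Eocene, Furongian, Terreneuvian, Stenian, Ectasian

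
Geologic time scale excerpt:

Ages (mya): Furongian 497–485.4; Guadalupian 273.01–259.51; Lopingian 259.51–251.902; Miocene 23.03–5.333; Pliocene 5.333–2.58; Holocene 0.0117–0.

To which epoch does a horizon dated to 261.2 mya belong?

Guadalupian

261.2 Ma lies between 273.01 and 259.51 Ma, so it falls in the Guadalupian.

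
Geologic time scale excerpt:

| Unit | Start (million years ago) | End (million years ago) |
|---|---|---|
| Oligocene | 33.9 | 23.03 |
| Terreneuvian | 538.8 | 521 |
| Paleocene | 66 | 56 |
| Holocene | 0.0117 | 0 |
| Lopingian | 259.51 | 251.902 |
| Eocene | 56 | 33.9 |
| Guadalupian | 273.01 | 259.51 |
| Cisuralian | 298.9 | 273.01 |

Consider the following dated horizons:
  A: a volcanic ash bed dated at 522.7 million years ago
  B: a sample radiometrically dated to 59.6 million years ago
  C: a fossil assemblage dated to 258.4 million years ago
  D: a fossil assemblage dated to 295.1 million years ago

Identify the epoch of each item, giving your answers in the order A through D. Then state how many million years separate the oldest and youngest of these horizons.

A: 522.7 Ma lies in 538.8–521 Ma, so Terreneuvian.
B: 59.6 Ma lies in 66–56 Ma, so Paleocene.
C: 258.4 Ma lies in 259.51–251.902 Ma, so Lopingian.
D: 295.1 Ma lies in 298.9–273.01 Ma, so Cisuralian.
Oldest = 522.7 Ma, youngest = 59.6 Ma → span 463.1 Myr.

A — Terreneuvian; B — Paleocene; C — Lopingian; D — Cisuralian; span 463.1 million years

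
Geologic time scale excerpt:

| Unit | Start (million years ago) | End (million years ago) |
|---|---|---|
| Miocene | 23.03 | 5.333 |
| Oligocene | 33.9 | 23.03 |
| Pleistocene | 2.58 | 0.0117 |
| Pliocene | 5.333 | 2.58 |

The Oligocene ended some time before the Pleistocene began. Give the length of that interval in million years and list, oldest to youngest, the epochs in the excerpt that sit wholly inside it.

The Oligocene closes at 23.03 Ma and the Pleistocene opens at 2.58 Ma, so the interval is 23.03 − 2.58 = 20.45 Myr.
An epoch fits inside if it starts at or after 23.03 Ma and ends at or before 2.58 Ma; oldest first that gives Miocene, Pliocene.

20.45 million years; Miocene, Pliocene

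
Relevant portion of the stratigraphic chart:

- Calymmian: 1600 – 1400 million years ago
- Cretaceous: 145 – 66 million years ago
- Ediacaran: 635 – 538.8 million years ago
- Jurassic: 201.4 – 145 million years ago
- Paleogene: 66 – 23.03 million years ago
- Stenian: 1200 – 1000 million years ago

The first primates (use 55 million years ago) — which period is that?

55 Ma lies between 66 and 23.03 Ma, so it falls in the Paleogene.

Paleogene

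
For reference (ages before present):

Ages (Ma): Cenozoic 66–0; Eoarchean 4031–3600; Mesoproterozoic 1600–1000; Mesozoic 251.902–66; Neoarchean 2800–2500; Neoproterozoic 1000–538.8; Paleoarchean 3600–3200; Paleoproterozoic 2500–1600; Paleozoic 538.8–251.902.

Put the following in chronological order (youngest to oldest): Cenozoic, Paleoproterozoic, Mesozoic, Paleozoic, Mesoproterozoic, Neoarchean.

Cenozoic, then Mesozoic, then Paleozoic, then Mesoproterozoic, then Paleoproterozoic, then Neoarchean

The oldest of these is Neoarchean (starts 2800 Ma) and the youngest is Cenozoic (ends 0 Ma).
In between, by decreasing start age: Paleoproterozoic (2500), Mesoproterozoic (1600), Paleozoic (538.8), Mesozoic (251.902).
Listing youngest first means reversing that sequence.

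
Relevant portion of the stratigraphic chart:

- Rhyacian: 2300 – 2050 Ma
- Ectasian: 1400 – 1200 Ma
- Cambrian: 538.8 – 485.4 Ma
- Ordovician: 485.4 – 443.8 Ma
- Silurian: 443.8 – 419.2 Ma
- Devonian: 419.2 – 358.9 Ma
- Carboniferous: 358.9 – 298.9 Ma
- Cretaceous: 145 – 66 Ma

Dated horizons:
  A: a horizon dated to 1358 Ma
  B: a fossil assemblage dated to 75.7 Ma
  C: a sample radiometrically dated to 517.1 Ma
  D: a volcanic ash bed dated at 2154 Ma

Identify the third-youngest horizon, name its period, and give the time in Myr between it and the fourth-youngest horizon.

A, in the Ectasian; 796 million years to D

Smaller Ma means younger, so youngest first: B 75.7 < C 517.1 < A 1358 < D 2154.
Counting 3 along gives A (1358 Ma); the excerpt puts that inside the Ectasian, 1400–1200 Ma.
Next in line is D (2154 Ma), and 2154 − 1358 = 796 Myr.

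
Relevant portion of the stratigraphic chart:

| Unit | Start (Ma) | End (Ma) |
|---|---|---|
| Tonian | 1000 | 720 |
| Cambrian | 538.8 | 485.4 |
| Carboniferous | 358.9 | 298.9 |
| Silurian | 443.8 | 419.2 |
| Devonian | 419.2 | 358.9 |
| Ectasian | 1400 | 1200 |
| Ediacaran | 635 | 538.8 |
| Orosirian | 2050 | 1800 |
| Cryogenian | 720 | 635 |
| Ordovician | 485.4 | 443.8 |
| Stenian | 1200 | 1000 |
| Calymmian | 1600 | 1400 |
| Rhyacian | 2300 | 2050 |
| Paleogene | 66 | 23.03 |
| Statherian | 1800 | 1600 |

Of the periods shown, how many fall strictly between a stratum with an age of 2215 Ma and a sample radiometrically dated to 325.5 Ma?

12

The older date is 2215 Ma and the younger is 325.5 Ma.
Periods with start < 2215 and end > 325.5 Ma: Orosirian (2050–1800), Statherian (1800–1600), Calymmian (1600–1400), Ectasian (1400–1200), Stenian (1200–1000), Tonian (1000–720), Cryogenian (720–635), Ediacaran (635–538.8), Cambrian (538.8–485.4), Ordovician (485.4–443.8), Silurian (443.8–419.2), Devonian (419.2–358.9).
That is 12 complete periods.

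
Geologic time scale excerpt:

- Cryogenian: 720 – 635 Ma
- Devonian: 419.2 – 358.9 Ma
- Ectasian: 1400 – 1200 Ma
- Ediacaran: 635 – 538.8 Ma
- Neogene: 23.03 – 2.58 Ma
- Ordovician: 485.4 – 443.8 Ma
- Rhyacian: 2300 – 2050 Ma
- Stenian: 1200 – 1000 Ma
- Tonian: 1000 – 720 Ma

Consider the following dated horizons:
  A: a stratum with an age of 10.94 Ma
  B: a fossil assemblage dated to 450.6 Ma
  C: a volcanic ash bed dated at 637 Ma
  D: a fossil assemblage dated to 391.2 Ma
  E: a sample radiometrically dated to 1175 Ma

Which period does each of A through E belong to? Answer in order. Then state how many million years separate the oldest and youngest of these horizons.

Match each age against the start–end ranges in the excerpt: A = 10.94 Ma → Neogene (23.03–2.58); B = 450.6 Ma → Ordovician (485.4–443.8); C = 637 Ma → Cryogenian (720–635); D = 391.2 Ma → Devonian (419.2–358.9); E = 1175 Ma → Stenian (1200–1000).
The largest age is 1175 Ma and the smallest is 10.94 Ma; their difference is 1164.06 Myr.

A — Neogene; B — Ordovician; C — Cryogenian; D — Devonian; E — Stenian; span 1164.06 million years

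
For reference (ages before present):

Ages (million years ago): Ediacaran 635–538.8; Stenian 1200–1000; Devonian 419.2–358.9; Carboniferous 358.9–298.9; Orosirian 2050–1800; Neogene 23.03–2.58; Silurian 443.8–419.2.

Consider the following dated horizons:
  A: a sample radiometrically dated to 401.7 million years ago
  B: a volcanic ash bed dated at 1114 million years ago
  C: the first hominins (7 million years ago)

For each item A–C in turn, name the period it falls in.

A: 401.7 Ma lies in 419.2–358.9 Ma, so Devonian.
B: 1114 Ma lies in 1200–1000 Ma, so Stenian.
C: 7 Ma lies in 23.03–2.58 Ma, so Neogene.

A — Devonian; B — Stenian; C — Neogene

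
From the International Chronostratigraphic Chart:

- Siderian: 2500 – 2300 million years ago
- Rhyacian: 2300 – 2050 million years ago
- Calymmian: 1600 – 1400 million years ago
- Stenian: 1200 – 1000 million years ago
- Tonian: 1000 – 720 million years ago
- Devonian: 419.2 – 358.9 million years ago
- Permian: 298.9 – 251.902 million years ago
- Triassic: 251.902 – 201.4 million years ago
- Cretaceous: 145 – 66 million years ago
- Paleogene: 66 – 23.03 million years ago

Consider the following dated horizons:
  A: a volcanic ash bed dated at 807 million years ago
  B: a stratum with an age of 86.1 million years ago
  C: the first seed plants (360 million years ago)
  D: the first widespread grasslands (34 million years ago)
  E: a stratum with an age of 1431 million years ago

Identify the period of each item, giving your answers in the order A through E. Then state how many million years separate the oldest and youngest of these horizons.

A — Tonian; B — Cretaceous; C — Devonian; D — Paleogene; E — Calymmian; span 1397 million years

A: 807 Ma lies in 1000–720 Ma, so Tonian.
B: 86.1 Ma lies in 145–66 Ma, so Cretaceous.
C: 360 Ma lies in 419.2–358.9 Ma, so Devonian.
D: 34 Ma lies in 66–23.03 Ma, so Paleogene.
E: 1431 Ma lies in 1600–1400 Ma, so Calymmian.
Oldest = 1431 Ma, youngest = 34 Ma → span 1397 Myr.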